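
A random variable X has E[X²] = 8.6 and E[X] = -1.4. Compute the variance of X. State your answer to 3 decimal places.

6.640

Var(X) = 8.6 − (-1.4)² = 6.64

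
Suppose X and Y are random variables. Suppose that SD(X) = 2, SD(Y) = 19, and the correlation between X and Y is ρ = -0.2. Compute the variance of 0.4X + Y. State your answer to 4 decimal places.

355.5600

V(X) = (2)² = 4;  V(Y) = (19)² = 361
Cov(X,Y) = ρ·SD(X)·SD(Y) = -0.2·2·19 = -7.6
V(0.4X + Y) = (0.4)²·V(X) + (1)²·V(Y) + 2·(0.4)·(1)·Cov(X,Y)
= 0.16·4 + 1·361 + 0.8·-7.6 = 355.56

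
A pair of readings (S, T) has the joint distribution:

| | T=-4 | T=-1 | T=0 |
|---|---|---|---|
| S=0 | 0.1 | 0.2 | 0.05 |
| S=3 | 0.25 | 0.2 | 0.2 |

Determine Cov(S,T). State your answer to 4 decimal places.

E[S] = 1.95,  E[T] = -1.8
E[ST] = -3.6
Cov(S,T) = E[ST] − E[S]E[T] = -3.6 − (1.95)(-1.8) = -0.09

-0.0900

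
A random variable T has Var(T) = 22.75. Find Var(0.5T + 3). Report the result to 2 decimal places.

Var(0.5T + 3) = (0.5)²·Var(T) = 0.25·22.75 = 5.6875

5.69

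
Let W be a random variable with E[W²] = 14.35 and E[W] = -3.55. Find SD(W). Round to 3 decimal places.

1.322

Var(W) = 14.35 − (-3.55)² = 1.7475
SD(W) = √1.7475 ≈ 1.322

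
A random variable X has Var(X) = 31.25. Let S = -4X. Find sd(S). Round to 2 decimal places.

22.36

Var(-4X) = (-4)²·31.25 = 500
sd(S) = √500 ≈ 22.36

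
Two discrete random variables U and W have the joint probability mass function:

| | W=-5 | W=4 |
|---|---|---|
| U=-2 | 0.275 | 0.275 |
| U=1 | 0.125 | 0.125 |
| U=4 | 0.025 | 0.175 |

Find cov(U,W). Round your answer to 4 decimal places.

2.7338

E[U] = -0.05,  E[W] = 0.175
E[UW] = 2.725
cov(U,W) = E[UW] − E[U]E[W] = 2.725 − (-0.05)(0.175) = 2.73375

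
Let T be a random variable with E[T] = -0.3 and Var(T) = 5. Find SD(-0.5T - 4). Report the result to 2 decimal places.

1.12

Var(-0.5T - 4) = (-0.5)²·5 = 1.25
SD(-0.5T - 4) = √1.25 ≈ 1.12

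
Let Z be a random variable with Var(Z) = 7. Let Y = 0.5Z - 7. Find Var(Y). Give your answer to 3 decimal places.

Var(0.5Z - 7) = (0.5)²·Var(Z) = 0.25·7 = 1.75

1.750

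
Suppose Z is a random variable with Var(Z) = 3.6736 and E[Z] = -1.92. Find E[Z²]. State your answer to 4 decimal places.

7.3600

E[Z²] = Var(Z) + (E[Z])² = 3.6736 + (-1.92)² = 7.36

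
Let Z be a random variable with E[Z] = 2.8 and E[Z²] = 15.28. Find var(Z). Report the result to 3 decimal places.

7.440

var(Z) = 15.28 − (2.8)² = 7.44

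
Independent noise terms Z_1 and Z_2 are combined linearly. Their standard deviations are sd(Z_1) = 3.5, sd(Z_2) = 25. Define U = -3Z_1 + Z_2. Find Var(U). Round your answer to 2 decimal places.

Var(Z_1) = 12.25, Var(Z_2) = 625
By independence, Var(U) = (-3)²Var(Z_1) + (1)²Var(Z_2)
= (-3)²·12.25 + (1)²·625 = 735.25

735.25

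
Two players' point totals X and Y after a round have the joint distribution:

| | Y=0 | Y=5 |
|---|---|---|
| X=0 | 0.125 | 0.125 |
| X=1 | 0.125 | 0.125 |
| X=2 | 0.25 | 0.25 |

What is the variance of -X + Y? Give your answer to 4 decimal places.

6.9375

E[X] = 1.25,  E[Y] = 2.5,  E[XY] = 3.125
Var(X) = 2.25 − (1.25)² = 0.6875;  Var(Y) = 12.5 − (2.5)² = 6.25
Cov(X,Y) = 3.125 − (1.25)(2.5) = 0
Var(-X + Y) = (-1)²·0.6875 + (1)²·6.25 + 2·(-1)·(1)·0 = 6.9375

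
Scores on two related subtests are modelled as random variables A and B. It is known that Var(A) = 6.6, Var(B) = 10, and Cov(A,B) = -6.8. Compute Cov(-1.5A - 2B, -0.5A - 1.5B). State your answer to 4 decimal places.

Cov(-1.5A - 2B, -0.5A - 1.5B) = (-1.5)(-0.5)Var(A) + (-2)(-1.5)Var(B) + [(-1.5)(-1.5) + (-2)(-0.5)]Cov(A,B)
= 0.75·6.6 + 3·10 + 3.25·-6.8 = 12.85

12.8500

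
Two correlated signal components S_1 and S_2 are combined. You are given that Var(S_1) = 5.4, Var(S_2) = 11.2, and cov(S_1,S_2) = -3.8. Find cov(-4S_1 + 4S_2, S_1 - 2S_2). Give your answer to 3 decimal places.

-156.800

cov(-4S_1 + 4S_2, S_1 - 2S_2) = (-4)(1)Var(S_1) + (4)(-2)Var(S_2) + [(-4)(-2) + (4)(1)]cov(S_1,S_2)
= -4·5.4 + -8·11.2 + 12·-3.8 = -156.8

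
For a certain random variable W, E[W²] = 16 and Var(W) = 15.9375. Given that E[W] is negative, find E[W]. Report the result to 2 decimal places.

(E[W])² = E[W²] − Var(W) = 16 − 15.9375 = 0.0625
E[W] = −√0.0625 = -0.25

-0.25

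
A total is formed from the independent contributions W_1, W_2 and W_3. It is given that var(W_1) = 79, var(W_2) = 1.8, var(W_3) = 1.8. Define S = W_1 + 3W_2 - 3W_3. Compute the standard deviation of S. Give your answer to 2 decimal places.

10.55

By independence, var(S) = (1)²var(W_1) + (3)²var(W_2) + (-3)²var(W_3)
= (1)²·79 + (3)²·1.8 + (-3)²·1.8 = 111.4
SD(S) = √111.4 ≈ 10.55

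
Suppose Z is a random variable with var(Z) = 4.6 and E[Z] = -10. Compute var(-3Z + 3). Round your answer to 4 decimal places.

41.4000

var(-3Z + 3) = (-3)²·var(Z) = 9·4.6 = 41.4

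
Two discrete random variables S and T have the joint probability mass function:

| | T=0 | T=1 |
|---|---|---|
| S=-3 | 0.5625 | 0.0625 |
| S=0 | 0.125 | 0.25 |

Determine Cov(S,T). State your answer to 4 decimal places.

0.3984

E[S] = -1.875,  E[T] = 0.3125
E[ST] = -0.1875
Cov(S,T) = E[ST] − E[S]E[T] = -0.1875 − (-1.875)(0.3125) = 0.3984375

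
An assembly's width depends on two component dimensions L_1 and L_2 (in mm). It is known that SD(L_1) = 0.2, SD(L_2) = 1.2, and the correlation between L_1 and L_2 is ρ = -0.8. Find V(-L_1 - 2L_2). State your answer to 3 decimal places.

5.032

V(L_1) = (0.2)² = 0.04;  V(L_2) = (1.2)² = 1.44
Cov(L_1,L_2) = ρ·SD(L_1)·SD(L_2) = -0.8·0.2·1.2 = -0.192
V(-L_1 - 2L_2) = (-1)²·V(L_1) + (-2)²·V(L_2) + 2·(-1)·(-2)·Cov(L_1,L_2)
= 1·0.04 + 4·1.44 + 4·-0.192 = 5.032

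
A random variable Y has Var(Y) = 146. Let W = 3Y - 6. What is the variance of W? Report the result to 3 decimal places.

Var(3Y - 6) = (3)²·Var(Y) = 9·146 = 1314

1314.000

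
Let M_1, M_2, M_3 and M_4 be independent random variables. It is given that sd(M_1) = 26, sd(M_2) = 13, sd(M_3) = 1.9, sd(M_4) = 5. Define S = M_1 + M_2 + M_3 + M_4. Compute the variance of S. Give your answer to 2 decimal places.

Var(M_1) = 676, Var(M_2) = 169, Var(M_3) = 3.61, Var(M_4) = 25
By independence, Var(S) = (1)²Var(M_1) + (1)²Var(M_2) + (1)²Var(M_3) + (1)²Var(M_4)
= (1)²·676 + (1)²·169 + (1)²·3.61 + (1)²·25 = 873.61

873.61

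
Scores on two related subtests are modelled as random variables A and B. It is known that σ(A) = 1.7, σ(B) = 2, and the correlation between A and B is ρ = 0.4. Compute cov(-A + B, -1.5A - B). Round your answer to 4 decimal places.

Var(A) = (1.7)² = 2.89;  Var(B) = (2)² = 4
cov(A,B) = ρ·σ(A)·σ(B) = 0.4·1.7·2 = 1.36
cov(-A + B, -1.5A - B) = (-1)(-1.5)Var(A) + (1)(-1)Var(B) + [(-1)(-1) + (1)(-1.5)]cov(A,B)
= 1.5·2.89 + -1·4 + -0.5·1.36 = -0.345

-0.3450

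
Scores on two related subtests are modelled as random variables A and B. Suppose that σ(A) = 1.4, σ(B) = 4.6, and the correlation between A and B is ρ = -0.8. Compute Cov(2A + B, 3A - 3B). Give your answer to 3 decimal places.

-36.264

V(A) = (1.4)² = 1.96;  V(B) = (4.6)² = 21.16
Cov(A,B) = ρ·σ(A)·σ(B) = -0.8·1.4·4.6 = -5.152
Cov(2A + B, 3A - 3B) = (2)(3)V(A) + (1)(-3)V(B) + [(2)(-3) + (1)(3)]Cov(A,B)
= 6·1.96 + -3·21.16 + -3·-5.152 = -36.264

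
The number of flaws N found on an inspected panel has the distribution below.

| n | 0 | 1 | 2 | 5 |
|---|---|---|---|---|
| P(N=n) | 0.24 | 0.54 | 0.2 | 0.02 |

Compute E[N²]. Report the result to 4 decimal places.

1.8400

E[N²] = (0)²(0.24) + (1)²(0.54) + (2)²(0.2) + (5)²(0.02) = 1.84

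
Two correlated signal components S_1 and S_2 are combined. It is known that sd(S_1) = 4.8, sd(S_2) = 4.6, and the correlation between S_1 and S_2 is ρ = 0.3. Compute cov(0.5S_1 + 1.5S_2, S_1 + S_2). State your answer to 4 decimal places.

56.5080

Var(S_1) = (4.8)² = 23.04;  Var(S_2) = (4.6)² = 21.16
cov(S_1,S_2) = ρ·sd(S_1)·sd(S_2) = 0.3·4.8·4.6 = 6.624
cov(0.5S_1 + 1.5S_2, S_1 + S_2) = (0.5)(1)Var(S_1) + (1.5)(1)Var(S_2) + [(0.5)(1) + (1.5)(1)]cov(S_1,S_2)
= 0.5·23.04 + 1.5·21.16 + 2·6.624 = 56.508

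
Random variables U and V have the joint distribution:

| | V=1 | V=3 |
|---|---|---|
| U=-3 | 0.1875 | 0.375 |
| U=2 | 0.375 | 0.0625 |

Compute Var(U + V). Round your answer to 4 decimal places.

E[U] = -0.8125,  E[V] = 1.875,  E[UV] = -2.8125
Var(U) = 6.8125 − (-0.8125)² = 6.15234375;  Var(V) = 4.5 − (1.875)² = 0.984375
Cov(U,V) = -2.8125 − (-0.8125)(1.875) = -1.2890625
Var(U + V) = (1)²·6.15234375 + (1)²·0.984375 + 2·(1)·(1)·-1.2890625 = 4.55859375

4.5586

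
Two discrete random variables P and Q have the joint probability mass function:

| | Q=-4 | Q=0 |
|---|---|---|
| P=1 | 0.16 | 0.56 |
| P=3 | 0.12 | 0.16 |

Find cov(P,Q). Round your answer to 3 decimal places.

E[P] = 1.56,  E[Q] = -1.12
E[PQ] = -2.08
cov(P,Q) = E[PQ] − E[P]E[Q] = -2.08 − (1.56)(-1.12) = -0.3328

-0.333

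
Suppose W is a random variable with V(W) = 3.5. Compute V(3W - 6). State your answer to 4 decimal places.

V(3W - 6) = (3)²·V(W) = 9·3.5 = 31.5

31.5000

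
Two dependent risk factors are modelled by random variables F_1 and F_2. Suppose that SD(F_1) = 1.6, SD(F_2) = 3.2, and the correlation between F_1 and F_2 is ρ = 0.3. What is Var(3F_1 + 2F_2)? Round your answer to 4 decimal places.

82.4320

Var(F_1) = (1.6)² = 2.56;  Var(F_2) = (3.2)² = 10.24
Cov(F_1,F_2) = ρ·SD(F_1)·SD(F_2) = 0.3·1.6·3.2 = 1.536
Var(3F_1 + 2F_2) = (3)²·Var(F_1) + (2)²·Var(F_2) + 2·(3)·(2)·Cov(F_1,F_2)
= 9·2.56 + 4·10.24 + 12·1.536 = 82.432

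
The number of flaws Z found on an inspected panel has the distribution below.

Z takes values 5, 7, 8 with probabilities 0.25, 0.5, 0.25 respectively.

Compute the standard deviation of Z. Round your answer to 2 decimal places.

E[Z] = (5)(0.25) + (7)(0.5) + (8)(0.25) = 6.75
E[Z²] = (5)²(0.25) + (7)²(0.5) + (8)²(0.25) = 46.75
Var(Z) = E[Z²] − (E[Z])² = 46.75 − (6.75)² = 1.1875
σ(Z) = √1.1875 ≈ 1.09

1.09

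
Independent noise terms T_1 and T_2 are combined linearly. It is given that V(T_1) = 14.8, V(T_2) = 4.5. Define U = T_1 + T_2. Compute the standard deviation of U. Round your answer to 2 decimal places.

4.39

By independence, V(U) = (1)²V(T_1) + (1)²V(T_2)
= (1)²·14.8 + (1)²·4.5 = 19.3
SD(U) = √19.3 ≈ 4.39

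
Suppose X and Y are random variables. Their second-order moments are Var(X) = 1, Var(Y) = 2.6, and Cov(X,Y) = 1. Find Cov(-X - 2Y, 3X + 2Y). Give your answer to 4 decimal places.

-21.4000

Cov(-X - 2Y, 3X + 2Y) = (-1)(3)Var(X) + (-2)(2)Var(Y) + [(-1)(2) + (-2)(3)]Cov(X,Y)
= -3·1 + -4·2.6 + -8·1 = -21.4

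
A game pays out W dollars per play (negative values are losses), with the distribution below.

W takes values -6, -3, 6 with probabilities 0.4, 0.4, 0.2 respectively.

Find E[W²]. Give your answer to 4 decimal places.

25.2000

E[W²] = (-6)²(0.4) + (-3)²(0.4) + (6)²(0.2) = 25.2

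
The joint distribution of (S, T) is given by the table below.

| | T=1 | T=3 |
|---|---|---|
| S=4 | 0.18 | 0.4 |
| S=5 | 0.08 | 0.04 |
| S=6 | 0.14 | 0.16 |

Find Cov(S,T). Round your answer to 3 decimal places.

E[S] = 4.72,  E[T] = 2.2
E[ST] = 10.24
Cov(S,T) = E[ST] − E[S]E[T] = 10.24 − (4.72)(2.2) = -0.144

-0.144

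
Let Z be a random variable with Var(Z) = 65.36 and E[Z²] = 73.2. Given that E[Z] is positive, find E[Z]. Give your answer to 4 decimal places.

(E[Z])² = E[Z²] − Var(Z) = 73.2 − 65.36 = 7.84
E[Z] = √7.84 = 2.8

2.8000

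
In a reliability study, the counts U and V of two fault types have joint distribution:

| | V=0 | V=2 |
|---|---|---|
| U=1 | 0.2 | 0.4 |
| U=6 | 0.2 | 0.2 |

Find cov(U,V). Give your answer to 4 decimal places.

E[U] = 3,  E[V] = 1.2
E[UV] = 3.2
cov(U,V) = E[UV] − E[U]E[V] = 3.2 − (3)(1.2) = -0.4

-0.4000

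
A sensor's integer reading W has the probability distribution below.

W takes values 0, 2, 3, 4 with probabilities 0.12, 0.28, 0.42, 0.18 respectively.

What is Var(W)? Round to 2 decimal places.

1.33

E[W] = (0)(0.12) + (2)(0.28) + (3)(0.42) + (4)(0.18) = 2.54
E[W²] = (0)²(0.12) + (2)²(0.28) + (3)²(0.42) + (4)²(0.18) = 7.78
Var(W) = E[W²] − (E[W])² = 7.78 − (2.54)² = 1.3284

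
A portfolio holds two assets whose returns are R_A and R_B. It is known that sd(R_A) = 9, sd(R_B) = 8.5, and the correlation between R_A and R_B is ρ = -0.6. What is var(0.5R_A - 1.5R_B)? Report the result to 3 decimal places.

var(R_A) = (9)² = 81;  var(R_B) = (8.5)² = 72.25
cov(R_A,R_B) = ρ·sd(R_A)·sd(R_B) = -0.6·9·8.5 = -45.9
var(0.5R_A - 1.5R_B) = (0.5)²·var(R_A) + (-1.5)²·var(R_B) + 2·(0.5)·(-1.5)·cov(R_A,R_B)
= 0.25·81 + 2.25·72.25 + -1.5·-45.9 = 251.6625

251.663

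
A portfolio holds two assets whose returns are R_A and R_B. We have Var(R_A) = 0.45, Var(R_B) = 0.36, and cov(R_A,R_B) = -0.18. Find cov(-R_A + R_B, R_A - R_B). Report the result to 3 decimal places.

cov(-R_A + R_B, R_A - R_B) = (-1)(1)Var(R_A) + (1)(-1)Var(R_B) + [(-1)(-1) + (1)(1)]cov(R_A,R_B)
= -1·0.45 + -1·0.36 + 2·-0.18 = -1.17

-1.170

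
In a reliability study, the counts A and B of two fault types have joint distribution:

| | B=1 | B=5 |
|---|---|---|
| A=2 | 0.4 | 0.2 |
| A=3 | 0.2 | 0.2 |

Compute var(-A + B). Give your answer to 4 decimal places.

3.7600

E[A] = 2.4,  E[B] = 2.6,  E[AB] = 6.4
var(A) = 6 − (2.4)² = 0.24;  var(B) = 10.6 − (2.6)² = 3.84
cov(A,B) = 6.4 − (2.4)(2.6) = 0.16
var(-A + B) = (-1)²·0.24 + (1)²·3.84 + 2·(-1)·(1)·0.16 = 3.76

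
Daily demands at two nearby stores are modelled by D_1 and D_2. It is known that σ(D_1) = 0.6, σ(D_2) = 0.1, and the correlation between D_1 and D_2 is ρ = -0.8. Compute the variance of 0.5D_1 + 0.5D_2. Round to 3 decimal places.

0.069

Var(D_1) = (0.6)² = 0.36;  Var(D_2) = (0.1)² = 0.01
Cov(D_1,D_2) = ρ·σ(D_1)·σ(D_2) = -0.8·0.6·0.1 = -0.048
Var(0.5D_1 + 0.5D_2) = (0.5)²·Var(D_1) + (0.5)²·Var(D_2) + 2·(0.5)·(0.5)·Cov(D_1,D_2)
= 0.25·0.36 + 0.25·0.01 + 0.5·-0.048 = 0.0685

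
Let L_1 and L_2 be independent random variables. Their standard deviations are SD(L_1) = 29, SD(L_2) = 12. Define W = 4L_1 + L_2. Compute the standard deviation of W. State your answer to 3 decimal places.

Var(L_1) = 841, Var(L_2) = 144
By independence, Var(W) = (4)²Var(L_1) + (1)²Var(L_2)
= (4)²·841 + (1)²·144 = 13600
SD(W) = √13600 ≈ 116.619

116.619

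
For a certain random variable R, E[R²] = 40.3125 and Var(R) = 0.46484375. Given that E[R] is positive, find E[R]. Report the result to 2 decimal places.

(E[R])² = E[R²] − Var(R) = 40.3125 − 0.46484375 = 39.84765625
E[R] = √39.84765625 = 6.3125

6.31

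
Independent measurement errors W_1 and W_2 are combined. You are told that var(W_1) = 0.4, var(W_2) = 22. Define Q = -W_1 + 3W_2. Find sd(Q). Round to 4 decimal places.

14.0855

By independence, var(Q) = (-1)²var(W_1) + (3)²var(W_2)
= (-1)²·0.4 + (3)²·22 = 198.4
sd(Q) = √198.4 ≈ 14.0855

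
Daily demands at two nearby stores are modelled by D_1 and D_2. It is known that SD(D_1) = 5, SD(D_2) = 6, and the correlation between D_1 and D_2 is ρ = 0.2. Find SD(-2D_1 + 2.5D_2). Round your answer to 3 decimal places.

Var(D_1) = (5)² = 25;  Var(D_2) = (6)² = 36
Cov(D_1,D_2) = ρ·SD(D_1)·SD(D_2) = 0.2·5·6 = 6
Var(-2D_1 + 2.5D_2) = (-2)²·Var(D_1) + (2.5)²·Var(D_2) + 2·(-2)·(2.5)·Cov(D_1,D_2)
= 4·25 + 6.25·36 + -10·6 = 265
SD(-2D_1 + 2.5D_2) = √265 ≈ 16.279

16.279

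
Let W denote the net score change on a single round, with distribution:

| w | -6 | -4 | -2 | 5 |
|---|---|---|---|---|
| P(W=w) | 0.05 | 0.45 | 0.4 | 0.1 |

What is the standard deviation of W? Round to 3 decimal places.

E[W] = (-6)(0.05) + (-4)(0.45) + (-2)(0.4) + (5)(0.1) = -2.4
E[W²] = (-6)²(0.05) + (-4)²(0.45) + (-2)²(0.4) + (5)²(0.1) = 13.1
Var(W) = E[W²] − (E[W])² = 13.1 − (-2.4)² = 7.34
SD(W) = √7.34 ≈ 2.709

2.709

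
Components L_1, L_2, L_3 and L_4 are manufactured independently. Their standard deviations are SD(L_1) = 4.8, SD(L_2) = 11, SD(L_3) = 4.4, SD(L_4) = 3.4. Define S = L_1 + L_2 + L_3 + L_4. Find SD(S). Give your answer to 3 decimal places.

13.227

V(L_1) = 23.04, V(L_2) = 121, V(L_3) = 19.36, V(L_4) = 11.56
By independence, V(S) = (1)²V(L_1) + (1)²V(L_2) + (1)²V(L_3) + (1)²V(L_4)
= (1)²·23.04 + (1)²·121 + (1)²·19.36 + (1)²·11.56 = 174.96
SD(S) = √174.96 ≈ 13.227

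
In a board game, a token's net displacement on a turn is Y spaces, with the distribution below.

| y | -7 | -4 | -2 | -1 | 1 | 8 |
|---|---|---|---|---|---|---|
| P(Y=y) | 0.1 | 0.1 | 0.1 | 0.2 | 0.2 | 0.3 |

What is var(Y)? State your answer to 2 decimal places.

E[Y] = (-7)(0.1) + (-4)(0.1) + (-2)(0.1) + (-1)(0.2) + (1)(0.2) + (8)(0.3) = 1.1
E[Y²] = (-7)²(0.1) + (-4)²(0.1) + (-2)²(0.1) + (-1)²(0.2) + (1)²(0.2) + (8)²(0.3) = 26.5
var(Y) = E[Y²] − (E[Y])² = 26.5 − (1.1)² = 25.29

25.29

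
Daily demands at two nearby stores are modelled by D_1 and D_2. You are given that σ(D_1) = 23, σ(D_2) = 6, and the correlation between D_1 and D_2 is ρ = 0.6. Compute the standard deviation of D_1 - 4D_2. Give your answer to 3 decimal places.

Var(D_1) = (23)² = 529;  Var(D_2) = (6)² = 36
cov(D_1,D_2) = ρ·σ(D_1)·σ(D_2) = 0.6·23·6 = 82.8
Var(D_1 - 4D_2) = (1)²·Var(D_1) + (-4)²·Var(D_2) + 2·(1)·(-4)·cov(D_1,D_2)
= 1·529 + 16·36 + -8·82.8 = 442.6
σ(D_1 - 4D_2) = √442.6 ≈ 21.038

21.038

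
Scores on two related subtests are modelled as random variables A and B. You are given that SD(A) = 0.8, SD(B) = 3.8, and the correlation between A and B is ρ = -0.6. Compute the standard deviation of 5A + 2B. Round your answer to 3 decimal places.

V(A) = (0.8)² = 0.64;  V(B) = (3.8)² = 14.44
Cov(A,B) = ρ·SD(A)·SD(B) = -0.6·0.8·3.8 = -1.824
V(5A + 2B) = (5)²·V(A) + (2)²·V(B) + 2·(5)·(2)·Cov(A,B)
= 25·0.64 + 4·14.44 + 20·-1.824 = 37.28
SD(5A + 2B) = √37.28 ≈ 6.106

6.106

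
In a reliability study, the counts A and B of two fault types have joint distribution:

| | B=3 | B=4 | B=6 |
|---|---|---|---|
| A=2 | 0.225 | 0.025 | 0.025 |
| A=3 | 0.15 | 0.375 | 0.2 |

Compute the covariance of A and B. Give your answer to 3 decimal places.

E[A] = 2.725,  E[B] = 4.075
E[AB] = 11.3
cov(A,B) = E[AB] − E[A]E[B] = 11.3 − (2.725)(4.075) = 0.195625

0.196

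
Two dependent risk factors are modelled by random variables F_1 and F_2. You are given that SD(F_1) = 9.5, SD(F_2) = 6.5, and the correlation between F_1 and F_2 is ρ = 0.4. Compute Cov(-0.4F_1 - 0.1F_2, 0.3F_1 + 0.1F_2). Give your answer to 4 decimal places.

var(F_1) = (9.5)² = 90.25;  var(F_2) = (6.5)² = 42.25
Cov(F_1,F_2) = ρ·SD(F_1)·SD(F_2) = 0.4·9.5·6.5 = 24.7
Cov(-0.4F_1 - 0.1F_2, 0.3F_1 + 0.1F_2) = (-0.4)(0.3)var(F_1) + (-0.1)(0.1)var(F_2) + [(-0.4)(0.1) + (-0.1)(0.3)]Cov(F_1,F_2)
= -0.12·90.25 + -0.01·42.25 + -0.07·24.7 = -12.9815

-12.9815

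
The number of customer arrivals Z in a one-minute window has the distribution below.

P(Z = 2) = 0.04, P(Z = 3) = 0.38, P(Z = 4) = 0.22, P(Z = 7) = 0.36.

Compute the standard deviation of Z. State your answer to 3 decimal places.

E[Z] = (2)(0.04) + (3)(0.38) + (4)(0.22) + (7)(0.36) = 4.62
E[Z²] = (2)²(0.04) + (3)²(0.38) + (4)²(0.22) + (7)²(0.36) = 24.74
Var(Z) = E[Z²] − (E[Z])² = 24.74 − (4.62)² = 3.3956
σ(Z) = √3.3956 ≈ 1.843

1.843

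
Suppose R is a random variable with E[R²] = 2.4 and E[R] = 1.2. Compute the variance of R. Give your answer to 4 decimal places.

0.9600

V(R) = 2.4 − (1.2)² = 0.96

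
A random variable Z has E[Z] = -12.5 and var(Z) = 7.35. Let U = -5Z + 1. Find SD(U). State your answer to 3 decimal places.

13.555

var(-5Z + 1) = (-5)²·7.35 = 183.75
SD(U) = √183.75 ≈ 13.555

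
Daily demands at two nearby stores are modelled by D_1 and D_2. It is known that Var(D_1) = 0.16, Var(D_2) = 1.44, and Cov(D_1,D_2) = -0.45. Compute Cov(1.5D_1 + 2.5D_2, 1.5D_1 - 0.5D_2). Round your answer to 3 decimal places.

Cov(1.5D_1 + 2.5D_2, 1.5D_1 - 0.5D_2) = (1.5)(1.5)Var(D_1) + (2.5)(-0.5)Var(D_2) + [(1.5)(-0.5) + (2.5)(1.5)]Cov(D_1,D_2)
= 2.25·0.16 + -1.25·1.44 + 3·-0.45 = -2.79

-2.790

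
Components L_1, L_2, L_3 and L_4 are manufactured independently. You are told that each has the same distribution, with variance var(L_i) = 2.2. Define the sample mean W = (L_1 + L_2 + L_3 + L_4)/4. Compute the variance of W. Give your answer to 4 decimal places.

0.5500

By independence, var(W) = (0.25)²var(L_1) + (0.25)²var(L_2) + (0.25)²var(L_3) + (0.25)²var(L_4)
= (0.25)²·2.2 + (0.25)²·2.2 + (0.25)²·2.2 + (0.25)²·2.2 = 0.55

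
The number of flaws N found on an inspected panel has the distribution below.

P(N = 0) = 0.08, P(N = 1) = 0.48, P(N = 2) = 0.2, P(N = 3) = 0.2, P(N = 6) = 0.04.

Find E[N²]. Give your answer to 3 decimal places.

4.520

E[N²] = (0)²(0.08) + (1)²(0.48) + (2)²(0.2) + (3)²(0.2) + (6)²(0.04) = 4.52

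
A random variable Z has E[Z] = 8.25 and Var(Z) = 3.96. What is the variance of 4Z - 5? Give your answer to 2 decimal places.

Var(4Z - 5) = (4)²·Var(Z) = 16·3.96 = 63.36

63.36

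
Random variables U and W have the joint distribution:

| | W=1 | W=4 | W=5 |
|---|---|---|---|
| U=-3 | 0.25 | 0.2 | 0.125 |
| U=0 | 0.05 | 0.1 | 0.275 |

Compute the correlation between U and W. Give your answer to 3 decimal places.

E[U] = -1.725,  E[W] = 3.5
E[UW] = -5.025
Cov(U,W) = E[UW] − E[U]E[W] = -5.025 − (-1.725)(3.5) = 1.0125
Var(U) = 2.199375,  Var(W) = 2.85
ρ = 1.0125 / √(2.199375·2.85) ≈ 0.404

0.404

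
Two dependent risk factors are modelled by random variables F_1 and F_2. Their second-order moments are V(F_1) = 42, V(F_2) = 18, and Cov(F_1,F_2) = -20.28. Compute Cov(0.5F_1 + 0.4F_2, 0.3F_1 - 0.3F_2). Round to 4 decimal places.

Cov(0.5F_1 + 0.4F_2, 0.3F_1 - 0.3F_2) = (0.5)(0.3)V(F_1) + (0.4)(-0.3)V(F_2) + [(0.5)(-0.3) + (0.4)(0.3)]Cov(F_1,F_2)
= 0.15·42 + -0.12·18 + -0.03·-20.28 = 4.7484

4.7484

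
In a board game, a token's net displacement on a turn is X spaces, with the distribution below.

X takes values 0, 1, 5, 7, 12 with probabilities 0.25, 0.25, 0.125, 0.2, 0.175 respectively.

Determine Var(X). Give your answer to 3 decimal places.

E[X] = (0)(0.25) + (1)(0.25) + (5)(0.125) + (7)(0.2) + (12)(0.175) = 4.375
E[X²] = (0)²(0.25) + (1)²(0.25) + (5)²(0.125) + (7)²(0.2) + (12)²(0.175) = 38.375
Var(X) = E[X²] − (E[X])² = 38.375 − (4.375)² = 19.234375

19.234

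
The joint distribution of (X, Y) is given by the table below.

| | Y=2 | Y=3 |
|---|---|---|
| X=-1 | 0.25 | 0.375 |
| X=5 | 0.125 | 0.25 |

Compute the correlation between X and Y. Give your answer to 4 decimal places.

0.0667

E[X] = 1.25,  E[Y] = 2.625
E[XY] = 3.375
Cov(X,Y) = E[XY] − E[X]E[Y] = 3.375 − (1.25)(2.625) = 0.09375
V(X) = 8.4375,  V(Y) = 0.234375
ρ = 0.09375 / √(8.4375·0.234375) ≈ 0.0667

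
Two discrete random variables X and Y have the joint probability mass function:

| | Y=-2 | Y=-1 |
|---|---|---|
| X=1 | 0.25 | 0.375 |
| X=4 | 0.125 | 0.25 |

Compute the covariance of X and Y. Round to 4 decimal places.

E[X] = 2.125,  E[Y] = -1.375
E[XY] = -2.875
cov(X,Y) = E[XY] − E[X]E[Y] = -2.875 − (2.125)(-1.375) = 0.046875

0.0469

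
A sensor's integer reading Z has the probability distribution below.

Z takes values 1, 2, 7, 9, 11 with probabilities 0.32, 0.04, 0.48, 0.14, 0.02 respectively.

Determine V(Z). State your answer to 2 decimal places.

10.30

E[Z] = (1)(0.32) + (2)(0.04) + (7)(0.48) + (9)(0.14) + (11)(0.02) = 5.24
E[Z²] = (1)²(0.32) + (2)²(0.04) + (7)²(0.48) + (9)²(0.14) + (11)²(0.02) = 37.76
V(Z) = E[Z²] − (E[Z])² = 37.76 − (5.24)² = 10.3024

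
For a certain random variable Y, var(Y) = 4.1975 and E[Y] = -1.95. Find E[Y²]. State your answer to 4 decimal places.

8.0000

E[Y²] = var(Y) + (E[Y])² = 4.1975 + (-1.95)² = 8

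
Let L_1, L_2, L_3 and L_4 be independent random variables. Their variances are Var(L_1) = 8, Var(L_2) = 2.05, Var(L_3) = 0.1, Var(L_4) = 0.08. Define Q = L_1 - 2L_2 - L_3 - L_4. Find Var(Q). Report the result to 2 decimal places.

By independence, Var(Q) = (1)²Var(L_1) + (-2)²Var(L_2) + (-1)²Var(L_3) + (-1)²Var(L_4)
= (1)²·8 + (-2)²·2.05 + (-1)²·0.1 + (-1)²·0.08 = 16.38

16.38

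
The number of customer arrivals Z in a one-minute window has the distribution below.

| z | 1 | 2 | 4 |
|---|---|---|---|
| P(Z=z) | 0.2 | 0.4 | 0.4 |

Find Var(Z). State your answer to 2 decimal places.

1.44

E[Z] = (1)(0.2) + (2)(0.4) + (4)(0.4) = 2.6
E[Z²] = (1)²(0.2) + (2)²(0.4) + (4)²(0.4) = 8.2
Var(Z) = E[Z²] − (E[Z])² = 8.2 − (2.6)² = 1.44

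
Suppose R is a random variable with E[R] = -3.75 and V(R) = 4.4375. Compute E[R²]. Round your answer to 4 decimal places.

18.5000

E[R²] = V(R) + (E[R])² = 4.4375 + (-3.75)² = 18.5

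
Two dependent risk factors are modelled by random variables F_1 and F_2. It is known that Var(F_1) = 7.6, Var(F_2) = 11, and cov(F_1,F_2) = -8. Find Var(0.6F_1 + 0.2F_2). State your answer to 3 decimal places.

1.256

Var(0.6F_1 + 0.2F_2) = (0.6)²·Var(F_1) + (0.2)²·Var(F_2) + 2·(0.6)·(0.2)·cov(F_1,F_2)
= 0.36·7.6 + 0.04·11 + 0.24·-8 = 1.256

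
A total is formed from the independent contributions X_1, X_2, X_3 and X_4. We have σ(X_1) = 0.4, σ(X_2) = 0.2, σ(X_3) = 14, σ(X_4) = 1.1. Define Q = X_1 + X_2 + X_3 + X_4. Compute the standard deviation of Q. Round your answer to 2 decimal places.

14.05

Var(X_1) = 0.16, Var(X_2) = 0.04, Var(X_3) = 196, Var(X_4) = 1.21
By independence, Var(Q) = (1)²Var(X_1) + (1)²Var(X_2) + (1)²Var(X_3) + (1)²Var(X_4)
= (1)²·0.16 + (1)²·0.04 + (1)²·196 + (1)²·1.21 = 197.41
σ(Q) = √197.41 ≈ 14.05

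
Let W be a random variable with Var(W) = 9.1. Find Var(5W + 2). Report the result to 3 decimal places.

Var(5W + 2) = (5)²·Var(W) = 25·9.1 = 227.5

227.500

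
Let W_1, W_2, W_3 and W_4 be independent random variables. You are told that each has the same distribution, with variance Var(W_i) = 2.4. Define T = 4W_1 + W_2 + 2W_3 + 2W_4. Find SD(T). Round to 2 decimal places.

By independence, Var(T) = (4)²Var(W_1) + (1)²Var(W_2) + (2)²Var(W_3) + (2)²Var(W_4)
= (4)²·2.4 + (1)²·2.4 + (2)²·2.4 + (2)²·2.4 = 60
SD(T) = √60 ≈ 7.75

7.75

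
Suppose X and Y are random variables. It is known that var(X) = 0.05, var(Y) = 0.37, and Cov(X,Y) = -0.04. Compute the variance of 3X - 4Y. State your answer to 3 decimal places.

7.330

var(3X - 4Y) = (3)²·var(X) + (-4)²·var(Y) + 2·(3)·(-4)·Cov(X,Y)
= 9·0.05 + 16·0.37 + -24·-0.04 = 7.33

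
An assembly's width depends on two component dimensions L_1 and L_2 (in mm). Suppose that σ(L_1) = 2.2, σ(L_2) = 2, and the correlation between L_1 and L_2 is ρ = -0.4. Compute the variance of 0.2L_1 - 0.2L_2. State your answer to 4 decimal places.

0.4944

var(L_1) = (2.2)² = 4.84;  var(L_2) = (2)² = 4
Cov(L_1,L_2) = ρ·σ(L_1)·σ(L_2) = -0.4·2.2·2 = -1.76
var(0.2L_1 - 0.2L_2) = (0.2)²·var(L_1) + (-0.2)²·var(L_2) + 2·(0.2)·(-0.2)·Cov(L_1,L_2)
= 0.04·4.84 + 0.04·4 + -0.08·-1.76 = 0.4944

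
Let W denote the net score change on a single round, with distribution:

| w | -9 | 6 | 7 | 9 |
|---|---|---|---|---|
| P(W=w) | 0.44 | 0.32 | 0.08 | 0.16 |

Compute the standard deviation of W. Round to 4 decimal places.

E[W] = (-9)(0.44) + (6)(0.32) + (7)(0.08) + (9)(0.16) = -0.04
E[W²] = (-9)²(0.44) + (6)²(0.32) + (7)²(0.08) + (9)²(0.16) = 64.04
Var(W) = E[W²] − (E[W])² = 64.04 − (-0.04)² = 64.0384
sd(W) = √64.0384 ≈ 8.0024

8.0024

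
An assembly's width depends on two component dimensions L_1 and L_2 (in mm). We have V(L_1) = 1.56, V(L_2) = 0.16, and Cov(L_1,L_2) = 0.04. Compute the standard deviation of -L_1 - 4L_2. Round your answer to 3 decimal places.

2.107

V(-L_1 - 4L_2) = (-1)²·V(L_1) + (-4)²·V(L_2) + 2·(-1)·(-4)·Cov(L_1,L_2)
= 1·1.56 + 16·0.16 + 8·0.04 = 4.44
σ(-L_1 - 4L_2) = √4.44 ≈ 2.107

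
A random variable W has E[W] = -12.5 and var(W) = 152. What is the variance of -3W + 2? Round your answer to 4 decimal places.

1368.0000

var(-3W + 2) = (-3)²·var(W) = 9·152 = 1368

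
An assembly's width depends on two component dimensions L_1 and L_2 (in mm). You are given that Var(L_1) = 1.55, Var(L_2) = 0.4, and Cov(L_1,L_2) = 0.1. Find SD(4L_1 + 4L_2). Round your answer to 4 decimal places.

5.8652

Var(4L_1 + 4L_2) = (4)²·Var(L_1) + (4)²·Var(L_2) + 2·(4)·(4)·Cov(L_1,L_2)
= 16·1.55 + 16·0.4 + 32·0.1 = 34.4
SD(4L_1 + 4L_2) = √34.4 ≈ 5.8652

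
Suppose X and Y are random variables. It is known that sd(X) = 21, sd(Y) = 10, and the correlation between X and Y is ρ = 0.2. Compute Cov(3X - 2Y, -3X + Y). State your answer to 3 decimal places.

V(X) = (21)² = 441;  V(Y) = (10)² = 100
Cov(X,Y) = ρ·sd(X)·sd(Y) = 0.2·21·10 = 42
Cov(3X - 2Y, -3X + Y) = (3)(-3)V(X) + (-2)(1)V(Y) + [(3)(1) + (-2)(-3)]Cov(X,Y)
= -9·441 + -2·100 + 9·42 = -3791

-3791.000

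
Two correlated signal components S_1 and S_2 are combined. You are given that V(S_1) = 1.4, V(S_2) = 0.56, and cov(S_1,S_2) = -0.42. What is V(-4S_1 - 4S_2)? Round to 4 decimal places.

V(-4S_1 - 4S_2) = (-4)²·V(S_1) + (-4)²·V(S_2) + 2·(-4)·(-4)·cov(S_1,S_2)
= 16·1.4 + 16·0.56 + 32·-0.42 = 17.92

17.9200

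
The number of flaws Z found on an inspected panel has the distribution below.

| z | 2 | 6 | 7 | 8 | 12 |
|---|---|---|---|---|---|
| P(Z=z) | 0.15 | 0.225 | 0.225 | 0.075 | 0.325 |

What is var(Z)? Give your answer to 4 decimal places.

11.6494

E[Z] = (2)(0.15) + (6)(0.225) + (7)(0.225) + (8)(0.075) + (12)(0.325) = 7.725
E[Z²] = (2)²(0.15) + (6)²(0.225) + (7)²(0.225) + (8)²(0.075) + (12)²(0.325) = 71.325
var(Z) = E[Z²] − (E[Z])² = 71.325 − (7.725)² = 11.649375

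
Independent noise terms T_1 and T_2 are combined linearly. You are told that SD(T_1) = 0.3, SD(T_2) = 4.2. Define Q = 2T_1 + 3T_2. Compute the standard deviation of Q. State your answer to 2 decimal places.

Var(T_1) = 0.09, Var(T_2) = 17.64
By independence, Var(Q) = (2)²Var(T_1) + (3)²Var(T_2)
= (2)²·0.09 + (3)²·17.64 = 159.12
SD(Q) = √159.12 ≈ 12.61

12.61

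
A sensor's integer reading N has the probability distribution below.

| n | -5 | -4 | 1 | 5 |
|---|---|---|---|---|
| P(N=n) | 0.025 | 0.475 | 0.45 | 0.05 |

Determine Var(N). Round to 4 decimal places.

E[N] = (-5)(0.025) + (-4)(0.475) + (1)(0.45) + (5)(0.05) = -1.325
E[N²] = (-5)²(0.025) + (-4)²(0.475) + (1)²(0.45) + (5)²(0.05) = 9.925
Var(N) = E[N²] − (E[N])² = 9.925 − (-1.325)² = 8.169375

8.1694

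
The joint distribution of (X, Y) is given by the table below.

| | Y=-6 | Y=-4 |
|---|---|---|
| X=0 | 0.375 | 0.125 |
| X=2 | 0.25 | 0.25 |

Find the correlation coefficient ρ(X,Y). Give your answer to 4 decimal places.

E[X] = 1,  E[Y] = -5.25
E[XY] = -5
Cov(X,Y) = E[XY] − E[X]E[Y] = -5 − (1)(-5.25) = 0.25
V(X) = 1,  V(Y) = 0.9375
ρ = 0.25 / √(1·0.9375) ≈ 0.2582

0.2582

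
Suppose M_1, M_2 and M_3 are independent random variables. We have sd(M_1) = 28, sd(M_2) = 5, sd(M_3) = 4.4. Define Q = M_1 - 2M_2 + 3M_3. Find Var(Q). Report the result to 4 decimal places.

1058.2400

Var(M_1) = 784, Var(M_2) = 25, Var(M_3) = 19.36
By independence, Var(Q) = (1)²Var(M_1) + (-2)²Var(M_2) + (3)²Var(M_3)
= (1)²·784 + (-2)²·25 + (3)²·19.36 = 1058.24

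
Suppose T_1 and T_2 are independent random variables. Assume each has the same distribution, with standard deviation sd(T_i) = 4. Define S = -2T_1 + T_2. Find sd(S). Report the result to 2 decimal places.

var(T_i) = (4)² = 16
By independence, var(S) = (-2)²var(T_1) + (1)²var(T_2)
= (-2)²·16 + (1)²·16 = 80
sd(S) = √80 ≈ 8.94

8.94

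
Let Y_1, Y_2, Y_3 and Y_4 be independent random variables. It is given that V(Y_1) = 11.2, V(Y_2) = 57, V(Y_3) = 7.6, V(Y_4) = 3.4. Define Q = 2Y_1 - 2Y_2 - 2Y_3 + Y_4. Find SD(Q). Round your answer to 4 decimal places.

By independence, V(Q) = (2)²V(Y_1) + (-2)²V(Y_2) + (-2)²V(Y_3) + (1)²V(Y_4)
= (2)²·11.2 + (-2)²·57 + (-2)²·7.6 + (1)²·3.4 = 306.6
SD(Q) = √306.6 ≈ 17.5100

17.5100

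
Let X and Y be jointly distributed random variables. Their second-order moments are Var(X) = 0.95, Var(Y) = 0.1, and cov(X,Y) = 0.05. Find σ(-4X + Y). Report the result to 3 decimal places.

Var(-4X + Y) = (-4)²·Var(X) + (1)²·Var(Y) + 2·(-4)·(1)·cov(X,Y)
= 16·0.95 + 1·0.1 + -8·0.05 = 14.9
σ(-4X + Y) = √14.9 ≈ 3.860

3.860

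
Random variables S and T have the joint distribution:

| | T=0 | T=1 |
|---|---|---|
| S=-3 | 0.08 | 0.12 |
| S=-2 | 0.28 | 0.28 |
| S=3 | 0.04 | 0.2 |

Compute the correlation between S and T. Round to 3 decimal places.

E[S] = -1,  E[T] = 0.6
E[ST] = -0.32
Cov(S,T) = E[ST] − E[S]E[T] = -0.32 − (-1)(0.6) = 0.28
Var(S) = 5.2,  Var(T) = 0.24
ρ = 0.28 / √(5.2·0.24) ≈ 0.251

0.251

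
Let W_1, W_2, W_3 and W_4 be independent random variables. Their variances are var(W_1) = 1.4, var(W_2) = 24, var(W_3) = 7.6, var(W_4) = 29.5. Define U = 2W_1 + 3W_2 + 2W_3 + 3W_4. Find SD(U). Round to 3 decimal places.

By independence, var(U) = (2)²var(W_1) + (3)²var(W_2) + (2)²var(W_3) + (3)²var(W_4)
= (2)²·1.4 + (3)²·24 + (2)²·7.6 + (3)²·29.5 = 517.5
SD(U) = √517.5 ≈ 22.749

22.749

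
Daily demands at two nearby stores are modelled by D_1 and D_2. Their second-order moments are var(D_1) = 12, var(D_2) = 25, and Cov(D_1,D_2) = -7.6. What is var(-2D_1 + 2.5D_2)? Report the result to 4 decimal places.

var(-2D_1 + 2.5D_2) = (-2)²·var(D_1) + (2.5)²·var(D_2) + 2·(-2)·(2.5)·Cov(D_1,D_2)
= 4·12 + 6.25·25 + -10·-7.6 = 280.25

280.2500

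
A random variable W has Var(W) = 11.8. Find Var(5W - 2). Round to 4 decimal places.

295.0000

Var(5W - 2) = (5)²·Var(W) = 25·11.8 = 295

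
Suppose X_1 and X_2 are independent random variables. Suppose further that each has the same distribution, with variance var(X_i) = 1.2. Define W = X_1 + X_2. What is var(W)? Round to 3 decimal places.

By independence, var(W) = (1)²var(X_1) + (1)²var(X_2)
= (1)²·1.2 + (1)²·1.2 = 2.4

2.400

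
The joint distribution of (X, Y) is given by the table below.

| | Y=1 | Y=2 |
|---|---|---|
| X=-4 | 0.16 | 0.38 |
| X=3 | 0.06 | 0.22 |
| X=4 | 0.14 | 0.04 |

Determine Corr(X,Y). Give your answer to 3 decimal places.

E[X] = -0.6,  E[Y] = 1.64
E[XY] = -1.3
Cov(X,Y) = E[XY] − E[X]E[Y] = -1.3 − (-0.6)(1.64) = -0.316
Var(X) = 13.68,  Var(Y) = 0.2304
ρ = -0.316 / √(13.68·0.2304) ≈ -0.178

-0.178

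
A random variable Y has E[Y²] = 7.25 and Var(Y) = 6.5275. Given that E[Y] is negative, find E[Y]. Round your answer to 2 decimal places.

(E[Y])² = E[Y²] − Var(Y) = 7.25 − 6.5275 = 0.7225
E[Y] = −√0.7225 = -0.85

-0.85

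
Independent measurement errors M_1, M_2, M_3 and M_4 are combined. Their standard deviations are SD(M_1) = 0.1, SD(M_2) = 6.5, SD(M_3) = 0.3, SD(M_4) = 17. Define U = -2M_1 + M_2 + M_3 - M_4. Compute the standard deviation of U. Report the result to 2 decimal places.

Var(M_1) = 0.01, Var(M_2) = 42.25, Var(M_3) = 0.09, Var(M_4) = 289
By independence, Var(U) = (-2)²Var(M_1) + (1)²Var(M_2) + (1)²Var(M_3) + (-1)²Var(M_4)
= (-2)²·0.01 + (1)²·42.25 + (1)²·0.09 + (-1)²·289 = 331.38
SD(U) = √331.38 ≈ 18.20

18.20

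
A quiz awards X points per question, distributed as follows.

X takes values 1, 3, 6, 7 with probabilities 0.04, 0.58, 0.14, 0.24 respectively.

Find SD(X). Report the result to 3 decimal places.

E[X] = (1)(0.04) + (3)(0.58) + (6)(0.14) + (7)(0.24) = 4.3
E[X²] = (1)²(0.04) + (3)²(0.58) + (6)²(0.14) + (7)²(0.24) = 22.06
Var(X) = E[X²] − (E[X])² = 22.06 − (4.3)² = 3.57
SD(X) = √3.57 ≈ 1.889

1.889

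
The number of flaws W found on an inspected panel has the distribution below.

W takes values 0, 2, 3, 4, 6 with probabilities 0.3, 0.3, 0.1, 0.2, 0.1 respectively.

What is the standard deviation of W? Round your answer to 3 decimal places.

1.900

E[W] = (0)(0.3) + (2)(0.3) + (3)(0.1) + (4)(0.2) + (6)(0.1) = 2.3
E[W²] = (0)²(0.3) + (2)²(0.3) + (3)²(0.1) + (4)²(0.2) + (6)²(0.1) = 8.9
Var(W) = E[W²] − (E[W])² = 8.9 − (2.3)² = 3.61
σ(W) = √3.61 ≈ 1.900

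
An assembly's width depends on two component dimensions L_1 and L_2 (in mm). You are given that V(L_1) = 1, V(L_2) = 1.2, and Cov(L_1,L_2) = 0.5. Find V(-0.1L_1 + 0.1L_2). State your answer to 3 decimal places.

0.012

V(-0.1L_1 + 0.1L_2) = (-0.1)²·V(L_1) + (0.1)²·V(L_2) + 2·(-0.1)·(0.1)·Cov(L_1,L_2)
= 0.01·1 + 0.01·1.2 + -0.02·0.5 = 0.012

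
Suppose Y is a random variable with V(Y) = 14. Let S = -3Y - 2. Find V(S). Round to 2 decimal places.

126.00

V(-3Y - 2) = (-3)²·V(Y) = 9·14 = 126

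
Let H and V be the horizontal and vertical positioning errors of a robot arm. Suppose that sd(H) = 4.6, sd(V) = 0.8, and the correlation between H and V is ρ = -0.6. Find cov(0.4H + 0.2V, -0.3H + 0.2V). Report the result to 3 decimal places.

Var(H) = (4.6)² = 21.16;  Var(V) = (0.8)² = 0.64
cov(H,V) = ρ·sd(H)·sd(V) = -0.6·4.6·0.8 = -2.208
cov(0.4H + 0.2V, -0.3H + 0.2V) = (0.4)(-0.3)Var(H) + (0.2)(0.2)Var(V) + [(0.4)(0.2) + (0.2)(-0.3)]cov(H,V)
= -0.12·21.16 + 0.04·0.64 + 0.02·-2.208 = -2.55776

-2.558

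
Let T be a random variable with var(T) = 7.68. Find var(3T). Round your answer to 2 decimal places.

var(3T) = (3)²·var(T) = 9·7.68 = 69.12

69.12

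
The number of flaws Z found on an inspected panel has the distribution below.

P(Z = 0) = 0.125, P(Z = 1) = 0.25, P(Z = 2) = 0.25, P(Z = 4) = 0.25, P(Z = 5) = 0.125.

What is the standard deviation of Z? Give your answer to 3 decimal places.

E[Z] = (0)(0.125) + (1)(0.25) + (2)(0.25) + (4)(0.25) + (5)(0.125) = 2.375
E[Z²] = (0)²(0.125) + (1)²(0.25) + (2)²(0.25) + (4)²(0.25) + (5)²(0.125) = 8.375
V(Z) = E[Z²] − (E[Z])² = 8.375 − (2.375)² = 2.734375
SD(Z) = √2.734375 ≈ 1.654

1.654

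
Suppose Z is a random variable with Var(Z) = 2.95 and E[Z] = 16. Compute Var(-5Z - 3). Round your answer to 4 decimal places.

Var(-5Z - 3) = (-5)²·Var(Z) = 25·2.95 = 73.75

73.7500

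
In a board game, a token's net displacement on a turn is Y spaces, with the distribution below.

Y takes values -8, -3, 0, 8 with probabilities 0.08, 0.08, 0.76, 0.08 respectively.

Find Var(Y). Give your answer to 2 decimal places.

E[Y] = (-8)(0.08) + (-3)(0.08) + (0)(0.76) + (8)(0.08) = -0.24
E[Y²] = (-8)²(0.08) + (-3)²(0.08) + (0)²(0.76) + (8)²(0.08) = 10.96
Var(Y) = E[Y²] − (E[Y])² = 10.96 − (-0.24)² = 10.9024

10.90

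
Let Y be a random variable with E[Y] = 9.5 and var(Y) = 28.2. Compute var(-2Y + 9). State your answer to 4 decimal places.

112.8000

var(-2Y + 9) = (-2)²·var(Y) = 4·28.2 = 112.8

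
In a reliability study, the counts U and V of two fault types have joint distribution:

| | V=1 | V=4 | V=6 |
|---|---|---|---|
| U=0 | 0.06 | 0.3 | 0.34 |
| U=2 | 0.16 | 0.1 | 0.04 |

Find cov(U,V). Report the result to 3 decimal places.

E[U] = 0.6,  E[V] = 4.1
E[UV] = 1.6
cov(U,V) = E[UV] − E[U]E[V] = 1.6 − (0.6)(4.1) = -0.86

-0.860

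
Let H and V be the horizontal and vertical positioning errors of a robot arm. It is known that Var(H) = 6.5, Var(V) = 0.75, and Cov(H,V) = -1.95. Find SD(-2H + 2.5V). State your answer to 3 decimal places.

Var(-2H + 2.5V) = (-2)²·Var(H) + (2.5)²·Var(V) + 2·(-2)·(2.5)·Cov(H,V)
= 4·6.5 + 6.25·0.75 + -10·-1.95 = 50.1875
SD(-2H + 2.5V) = √50.1875 ≈ 7.084

7.084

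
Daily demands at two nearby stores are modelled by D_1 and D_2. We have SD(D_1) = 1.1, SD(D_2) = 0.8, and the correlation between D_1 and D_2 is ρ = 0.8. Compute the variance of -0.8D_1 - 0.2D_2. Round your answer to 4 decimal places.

1.0253

Var(D_1) = (1.1)² = 1.21;  Var(D_2) = (0.8)² = 0.64
Cov(D_1,D_2) = ρ·SD(D_1)·SD(D_2) = 0.8·1.1·0.8 = 0.704
Var(-0.8D_1 - 0.2D_2) = (-0.8)²·Var(D_1) + (-0.2)²·Var(D_2) + 2·(-0.8)·(-0.2)·Cov(D_1,D_2)
= 0.64·1.21 + 0.04·0.64 + 0.32·0.704 = 1.02528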